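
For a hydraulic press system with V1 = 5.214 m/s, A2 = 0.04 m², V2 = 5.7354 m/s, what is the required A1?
Formula: V_2 = \frac{A_1 V_1}{A_2}
Substituting knowns: 5.7354 = A1·5.214/0.04
Solving for A1: A1 = 5.7354·0.04/5.214 = 0.044 m²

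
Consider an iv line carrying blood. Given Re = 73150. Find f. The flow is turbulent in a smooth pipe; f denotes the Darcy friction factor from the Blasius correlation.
Formula: f = \frac{0.316}{Re^{0.25}}
f = 0.316/73150^0.25 = 0.01921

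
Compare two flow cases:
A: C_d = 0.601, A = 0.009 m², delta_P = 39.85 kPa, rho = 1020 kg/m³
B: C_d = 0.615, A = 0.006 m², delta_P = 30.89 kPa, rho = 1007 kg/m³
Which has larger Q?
Q(A) = 47.81 L/s, Q(B) = 28.9 L/s. Answer: A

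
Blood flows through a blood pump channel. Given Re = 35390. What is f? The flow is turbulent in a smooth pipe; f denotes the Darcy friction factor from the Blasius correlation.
Formula: f = \frac{0.316}{Re^{0.25}}
f = 0.316/35390^0.25 = 0.02304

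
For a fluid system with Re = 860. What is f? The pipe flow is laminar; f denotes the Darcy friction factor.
Formula: f = \frac{64}{Re}
f = 64/860 = 0.07442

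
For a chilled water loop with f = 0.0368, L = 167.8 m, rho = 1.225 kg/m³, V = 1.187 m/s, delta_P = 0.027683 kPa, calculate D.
Formula: \Delta P = f \frac{L}{D} \frac{\rho V^2}{2}
Substituting knowns: 0.027683 = 0.0368·(167.8/D)·0.5·1.225·1.187²/1000
Solving for D: D = 0.0368·167.8·0.5·1.225·1.187²/(0.027683·1000) = 0.1925 m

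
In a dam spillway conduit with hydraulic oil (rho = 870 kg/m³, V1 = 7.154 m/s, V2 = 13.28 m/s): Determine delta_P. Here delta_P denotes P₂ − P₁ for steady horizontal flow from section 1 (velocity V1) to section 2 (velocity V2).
Formula: \Delta P = \frac{1}{2} \rho (V_1^2 - V_2^2)
delta_P = 0.5·870·(7.154² − 13.28²)/1000 = -54.45 kPa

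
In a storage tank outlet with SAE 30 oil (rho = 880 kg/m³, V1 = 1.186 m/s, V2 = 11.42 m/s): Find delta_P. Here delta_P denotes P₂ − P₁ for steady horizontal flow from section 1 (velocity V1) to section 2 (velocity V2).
Formula: \Delta P = \frac{1}{2} \rho (V_1^2 - V_2^2)
delta_P = 0.5·880·(1.186² − 11.42²)/1000 = -56.76 kPa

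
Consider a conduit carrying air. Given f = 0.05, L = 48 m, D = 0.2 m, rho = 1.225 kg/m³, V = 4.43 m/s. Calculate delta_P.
Formula: \Delta P = f \frac{L}{D} \frac{\rho V^2}{2}
delta_P = 0.05·(48/0.2)·0.5·1.225·4.43²/1000 = 0.1442 kPa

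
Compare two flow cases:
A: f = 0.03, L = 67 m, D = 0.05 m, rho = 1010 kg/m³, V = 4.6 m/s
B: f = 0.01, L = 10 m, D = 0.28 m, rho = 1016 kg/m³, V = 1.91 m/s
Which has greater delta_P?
delta_P(A) = 429.6 kPa, delta_P(B) = 0.6619 kPa. Answer: A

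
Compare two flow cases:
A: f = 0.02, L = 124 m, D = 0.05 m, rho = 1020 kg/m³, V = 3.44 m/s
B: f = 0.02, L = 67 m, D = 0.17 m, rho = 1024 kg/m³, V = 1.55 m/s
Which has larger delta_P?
delta_P(A) = 299.3 kPa, delta_P(B) = 9.696 kPa. Answer: A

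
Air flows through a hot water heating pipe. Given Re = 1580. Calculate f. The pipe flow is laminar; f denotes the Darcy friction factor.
Formula: f = \frac{64}{Re}
f = 64/1580 = 0.04051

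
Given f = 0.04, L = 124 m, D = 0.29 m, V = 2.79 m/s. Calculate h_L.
Formula: h_L = f \frac{L}{D} \frac{V^2}{2g}
h_L = 0.04·(124/0.29)·2.79²/(2·9.81) = 6.786 m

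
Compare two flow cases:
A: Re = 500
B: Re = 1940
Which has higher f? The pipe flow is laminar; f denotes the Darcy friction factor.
f(A) = 0.128, f(B) = 0.03299. Answer: A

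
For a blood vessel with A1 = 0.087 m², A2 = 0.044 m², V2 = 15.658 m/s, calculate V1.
Formula: V_2 = \frac{A_1 V_1}{A_2}
Substituting knowns: 15.658 = 0.087·V1/0.044
Solving for V1: V1 = 15.658·0.044/0.087 = 7.919 m/s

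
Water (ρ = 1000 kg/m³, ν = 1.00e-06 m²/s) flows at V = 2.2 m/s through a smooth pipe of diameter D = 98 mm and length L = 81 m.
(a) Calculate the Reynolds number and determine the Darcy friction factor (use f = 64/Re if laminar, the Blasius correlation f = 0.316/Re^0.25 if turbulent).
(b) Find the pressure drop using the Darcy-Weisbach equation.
(a) Re = V·D/ν = 2.2·0.098/1.00e-06 = 215600 → turbulent (Re > 4000); f = 0.316/Re^0.25 = 0.316/215600^0.25 = 0.014665 (Blasius is strictly valid for Re ≲ 1e5; used here as the smooth-pipe estimate the problem specifies)
(b) Darcy-Weisbach: ΔP = f·(L/D)·½ρV²/1000 = 0.014665·(81/0.098)·½·1000·2.2²/1000 = 29.33 kPa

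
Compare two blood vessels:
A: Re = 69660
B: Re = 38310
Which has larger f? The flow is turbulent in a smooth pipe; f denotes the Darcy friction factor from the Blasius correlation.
f(A) = 0.01945, f(B) = 0.02259. Answer: B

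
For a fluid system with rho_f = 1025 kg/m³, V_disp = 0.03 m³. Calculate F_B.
Formula: F_B = \rho_f g V_{disp}
F_B = 1025·9.81·0.03 = 301.7 N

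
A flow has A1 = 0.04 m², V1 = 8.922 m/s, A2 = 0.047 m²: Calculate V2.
Formula: V_2 = \frac{A_1 V_1}{A_2}
V2 = 0.04·8.922/0.047 = 7.593 m/s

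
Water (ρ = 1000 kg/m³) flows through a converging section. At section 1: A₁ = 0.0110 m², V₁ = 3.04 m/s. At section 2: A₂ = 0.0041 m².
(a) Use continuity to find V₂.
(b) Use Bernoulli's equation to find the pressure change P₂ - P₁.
(a) Continuity: A₁V₁=A₂V₂ -> V₂=A₁V₁/A₂=0.0110*3.04/0.0041=8.16 m/s
(b) Bernoulli: P₂-P₁=0.5*rho*(V₁^2-V₂^2)/1000=0.5*1000*(3.04^2-8.16^2)/1000=-28.67 kPa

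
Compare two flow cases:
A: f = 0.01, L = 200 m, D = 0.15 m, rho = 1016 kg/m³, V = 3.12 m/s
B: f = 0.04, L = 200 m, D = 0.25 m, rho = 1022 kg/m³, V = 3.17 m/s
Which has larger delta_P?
delta_P(A) = 65.93 kPa, delta_P(B) = 164.3 kPa. Answer: B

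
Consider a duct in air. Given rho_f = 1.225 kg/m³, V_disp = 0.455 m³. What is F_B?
Formula: F_B = \rho_f g V_{disp}
F_B = 1.225·9.81·0.455 = 5.468 N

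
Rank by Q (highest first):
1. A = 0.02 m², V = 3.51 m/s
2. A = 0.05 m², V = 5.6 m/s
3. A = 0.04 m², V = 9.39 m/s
Case 1: Q = 70.2 L/s
Case 2: Q = 280 L/s
Case 3: Q = 375.6 L/s
Ranking (highest first): 3, 2, 1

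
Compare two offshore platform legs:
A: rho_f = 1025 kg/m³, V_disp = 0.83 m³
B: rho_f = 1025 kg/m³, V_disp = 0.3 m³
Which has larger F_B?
F_B(A) = 8346 N, F_B(B) = 3017 N. Answer: A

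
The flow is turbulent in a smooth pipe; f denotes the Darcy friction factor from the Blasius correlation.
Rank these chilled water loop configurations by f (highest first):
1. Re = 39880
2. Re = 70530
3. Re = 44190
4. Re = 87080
Case 1: f = 0.02236
Case 2: f = 0.01939
Case 3: f = 0.02179
Case 4: f = 0.0184
Ranking (highest first): 1, 3, 2, 4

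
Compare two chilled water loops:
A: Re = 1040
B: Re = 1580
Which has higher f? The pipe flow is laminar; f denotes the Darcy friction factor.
f(A) = 0.06154, f(B) = 0.04051. Answer: A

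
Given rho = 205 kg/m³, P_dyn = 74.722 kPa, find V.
Formula: P_{dyn} = \frac{1}{2} \rho V^2
Substituting knowns: 74.722 = 0.5·205·V²/1000
Solving for V: V = √(2·(74.722·1000)/205) = 27 m/s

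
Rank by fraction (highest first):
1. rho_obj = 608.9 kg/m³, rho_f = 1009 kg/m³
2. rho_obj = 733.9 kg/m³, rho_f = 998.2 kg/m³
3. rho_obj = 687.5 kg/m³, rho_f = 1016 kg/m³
Case 1: fraction = 0.6035
Case 2: fraction = 0.7352
Case 3: fraction = 0.6767
Ranking (highest first): 2, 3, 1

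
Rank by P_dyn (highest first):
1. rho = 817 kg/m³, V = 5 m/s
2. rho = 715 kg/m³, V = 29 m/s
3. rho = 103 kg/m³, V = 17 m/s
Case 1: P_dyn = 10.21 kPa
Case 2: P_dyn = 300.7 kPa
Case 3: P_dyn = 14.88 kPa
Ranking (highest first): 2, 3, 1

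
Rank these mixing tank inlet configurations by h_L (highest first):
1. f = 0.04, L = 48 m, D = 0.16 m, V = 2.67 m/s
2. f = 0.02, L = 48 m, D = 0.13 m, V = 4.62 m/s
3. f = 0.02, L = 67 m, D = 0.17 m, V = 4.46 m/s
Case 1: h_L = 4.36 m
Case 2: h_L = 8.034 m
Case 3: h_L = 7.991 m
Ranking (highest first): 2, 3, 1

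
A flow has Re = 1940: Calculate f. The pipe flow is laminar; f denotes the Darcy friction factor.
Formula: f = \frac{64}{Re}
f = 64/1940 = 0.03299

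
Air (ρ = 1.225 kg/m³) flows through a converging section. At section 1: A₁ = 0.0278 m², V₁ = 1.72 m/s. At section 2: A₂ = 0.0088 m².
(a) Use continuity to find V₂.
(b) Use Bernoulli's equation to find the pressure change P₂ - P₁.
(a) Continuity: A₁V₁=A₂V₂ -> V₂=A₁V₁/A₂=0.0278*1.72/0.0088=5.43 m/s
(b) Bernoulli: P₂-P₁=0.5*rho*(V₁^2-V₂^2)/1000=0.5*1.225*(1.72^2-5.43^2)/1000=-0.01625 kPa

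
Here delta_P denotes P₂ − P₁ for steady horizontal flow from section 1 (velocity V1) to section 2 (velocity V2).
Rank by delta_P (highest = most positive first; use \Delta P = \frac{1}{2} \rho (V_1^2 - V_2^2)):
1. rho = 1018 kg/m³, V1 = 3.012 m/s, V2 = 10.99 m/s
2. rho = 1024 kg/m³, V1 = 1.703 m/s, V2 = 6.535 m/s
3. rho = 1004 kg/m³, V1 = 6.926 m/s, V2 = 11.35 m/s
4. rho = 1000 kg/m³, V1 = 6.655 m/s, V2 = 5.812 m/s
Case 1: delta_P = -56.86 kPa
Case 2: delta_P = -20.38 kPa
Case 3: delta_P = -40.59 kPa
Case 4: delta_P = 5.255 kPa
Ranking (highest first): 4, 2, 3, 1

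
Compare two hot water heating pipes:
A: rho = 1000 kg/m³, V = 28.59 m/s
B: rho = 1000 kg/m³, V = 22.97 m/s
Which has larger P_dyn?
P_dyn(A) = 408.7 kPa, P_dyn(B) = 263.8 kPa. Answer: A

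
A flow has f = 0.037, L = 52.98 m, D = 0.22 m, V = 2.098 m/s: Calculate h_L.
Formula: h_L = f \frac{L}{D} \frac{V^2}{2g}
h_L = 0.037·(52.98/0.22)·2.098²/(2·9.81) = 1.999 m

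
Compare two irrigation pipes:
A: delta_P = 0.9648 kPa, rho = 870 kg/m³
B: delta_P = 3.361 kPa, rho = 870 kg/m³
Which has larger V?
V(A) = 1.489 m/s, V(B) = 2.78 m/s. Answer: B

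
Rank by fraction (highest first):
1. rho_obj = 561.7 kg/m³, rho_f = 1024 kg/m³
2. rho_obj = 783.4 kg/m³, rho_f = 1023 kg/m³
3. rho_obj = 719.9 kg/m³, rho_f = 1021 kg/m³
Case 1: fraction = 0.5485
Case 2: fraction = 0.7658
Case 3: fraction = 0.7051
Ranking (highest first): 2, 3, 1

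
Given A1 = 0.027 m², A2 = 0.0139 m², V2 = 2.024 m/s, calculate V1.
Formula: V_2 = \frac{A_1 V_1}{A_2}
Substituting knowns: 2.024 = 0.027·V1/0.0139
Solving for V1: V1 = 2.024·0.0139/0.027 = 1.042 m/s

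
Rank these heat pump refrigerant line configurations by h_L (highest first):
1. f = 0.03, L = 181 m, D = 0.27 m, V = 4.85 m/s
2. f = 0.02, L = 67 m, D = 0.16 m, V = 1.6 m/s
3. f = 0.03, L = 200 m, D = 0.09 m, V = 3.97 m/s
Case 1: h_L = 24.11 m
Case 2: h_L = 1.093 m
Case 3: h_L = 53.55 m
Ranking (highest first): 3, 1, 2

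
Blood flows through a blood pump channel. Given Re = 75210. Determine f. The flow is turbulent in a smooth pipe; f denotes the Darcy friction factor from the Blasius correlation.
Formula: f = \frac{0.316}{Re^{0.25}}
f = 0.316/75210^0.25 = 0.01908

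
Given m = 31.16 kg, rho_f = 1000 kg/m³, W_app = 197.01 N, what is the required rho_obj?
Formula: W_{app} = mg\left(1 - \frac{\rho_f}{\rho_{obj}}\right)
Substituting knowns: 197.01 = 31.16·9.81·(1 − 1000/rho_obj)
Solving for rho_obj: rho_obj = 1000/(1 − 197.01/(31.16·9.81)) = 2813 kg/m³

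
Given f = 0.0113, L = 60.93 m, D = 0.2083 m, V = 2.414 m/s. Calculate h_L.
Formula: h_L = f \frac{L}{D} \frac{V^2}{2g}
h_L = 0.0113·(60.93/0.2083)·2.414²/(2·9.81) = 0.9817 m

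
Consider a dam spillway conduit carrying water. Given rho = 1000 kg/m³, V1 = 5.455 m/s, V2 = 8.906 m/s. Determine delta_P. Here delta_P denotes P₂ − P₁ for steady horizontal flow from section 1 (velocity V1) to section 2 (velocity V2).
Formula: \Delta P = \frac{1}{2} \rho (V_1^2 - V_2^2)
delta_P = 0.5·1000·(5.455² − 8.906²)/1000 = -24.78 kPa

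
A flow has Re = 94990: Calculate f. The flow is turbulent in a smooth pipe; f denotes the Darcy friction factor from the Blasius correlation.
Formula: f = \frac{0.316}{Re^{0.25}}
f = 0.316/94990^0.25 = 0.018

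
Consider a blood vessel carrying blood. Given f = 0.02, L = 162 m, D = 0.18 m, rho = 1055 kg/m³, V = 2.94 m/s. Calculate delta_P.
Formula: \Delta P = f \frac{L}{D} \frac{\rho V^2}{2}
delta_P = 0.02·(162/0.18)·0.5·1055·2.94²/1000 = 82.07 kPa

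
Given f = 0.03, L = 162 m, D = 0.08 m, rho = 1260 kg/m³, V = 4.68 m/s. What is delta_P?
Formula: \Delta P = f \frac{L}{D} \frac{\rho V^2}{2}
delta_P = 0.03·(162/0.08)·0.5·1260·4.68²/1000 = 838.3 kPa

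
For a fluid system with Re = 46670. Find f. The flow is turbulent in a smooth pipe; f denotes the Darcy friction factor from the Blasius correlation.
Formula: f = \frac{0.316}{Re^{0.25}}
f = 0.316/46670^0.25 = 0.0215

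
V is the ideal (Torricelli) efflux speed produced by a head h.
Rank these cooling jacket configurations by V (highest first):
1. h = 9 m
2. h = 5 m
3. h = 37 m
Case 1: V = 13.29 m/s
Case 2: V = 9.905 m/s
Case 3: V = 26.94 m/s
Ranking (highest first): 3, 1, 2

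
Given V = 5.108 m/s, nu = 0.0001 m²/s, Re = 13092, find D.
Formula: Re = \frac{V D}{\nu}
Substituting knowns: 13092 = 5.108·D/0.0001
Solving for D: D = 13092·0.0001/5.108 = 0.2563 m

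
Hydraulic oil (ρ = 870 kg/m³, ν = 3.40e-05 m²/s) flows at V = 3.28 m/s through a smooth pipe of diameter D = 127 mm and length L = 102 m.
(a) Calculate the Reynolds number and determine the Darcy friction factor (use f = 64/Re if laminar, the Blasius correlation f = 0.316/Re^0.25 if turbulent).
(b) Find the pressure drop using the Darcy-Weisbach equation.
(a) Re = V·D/ν = 3.28·0.127/3.40e-05 = 12252 → turbulent (Re > 4000); f = 0.316/Re^0.25 = 0.316/12252^0.25 = 0.030036
(b) Darcy-Weisbach: ΔP = f·(L/D)·½ρV²/1000 = 0.030036·(102/0.127)·½·870·3.28²/1000 = 112.9 kPa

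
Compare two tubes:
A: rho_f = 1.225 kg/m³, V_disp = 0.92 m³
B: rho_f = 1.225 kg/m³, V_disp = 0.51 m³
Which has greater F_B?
F_B(A) = 11.06 N, F_B(B) = 6.129 N. Answer: A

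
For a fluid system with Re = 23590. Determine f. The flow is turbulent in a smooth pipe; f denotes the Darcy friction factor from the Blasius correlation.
Formula: f = \frac{0.316}{Re^{0.25}}
f = 0.316/23590^0.25 = 0.0255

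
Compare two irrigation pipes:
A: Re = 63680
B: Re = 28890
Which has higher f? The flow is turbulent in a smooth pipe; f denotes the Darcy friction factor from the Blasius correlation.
f(A) = 0.01989, f(B) = 0.02424. Answer: B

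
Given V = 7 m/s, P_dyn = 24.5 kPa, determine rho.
Formula: P_{dyn} = \frac{1}{2} \rho V^2
Substituting knowns: 24.5 = 0.5·rho·7²/1000
Solving for rho: rho = 2·(24.5·1000)/7² = 1000 kg/m³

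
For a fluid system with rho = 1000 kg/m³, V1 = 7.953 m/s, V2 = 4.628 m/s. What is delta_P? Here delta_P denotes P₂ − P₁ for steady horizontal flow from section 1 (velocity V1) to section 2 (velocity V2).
Formula: \Delta P = \frac{1}{2} \rho (V_1^2 - V_2^2)
delta_P = 0.5·1000·(7.953² − 4.628²)/1000 = 20.92 kPa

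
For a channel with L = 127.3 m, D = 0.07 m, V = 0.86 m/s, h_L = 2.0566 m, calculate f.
Formula: h_L = f \frac{L}{D} \frac{V^2}{2g}
Substituting knowns: 2.0566 = f·(127.3/0.07)·0.86²/(2·9.81)
Solving for f: f = 2.0566·2·9.81/((127.3/0.07)·0.86²) = 0.03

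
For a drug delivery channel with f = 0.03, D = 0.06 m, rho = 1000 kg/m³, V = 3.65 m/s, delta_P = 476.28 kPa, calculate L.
Formula: \Delta P = f \frac{L}{D} \frac{\rho V^2}{2}
Substituting knowns: 476.28 = 0.03·(L/0.06)·0.5·1000·3.65²/1000
Solving for L: L = (476.28·1000)·0.06/(0.03·0.5·1000·3.65²) = 143 m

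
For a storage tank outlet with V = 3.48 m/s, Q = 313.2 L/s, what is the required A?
Formula: Q = A V
Substituting knowns: 313.2 = A·3.48·1000
Solving for A: A = (313.2/1000)/3.48 = 0.09 m²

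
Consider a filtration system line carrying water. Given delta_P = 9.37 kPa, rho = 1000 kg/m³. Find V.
Formula: V = \sqrt{\frac{2 \Delta P}{\rho}}
V = √(2·(9.37·1000)/1000) = 4.329 m/s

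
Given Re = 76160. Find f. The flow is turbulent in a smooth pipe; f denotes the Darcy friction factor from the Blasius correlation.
Formula: f = \frac{0.316}{Re^{0.25}}
f = 0.316/76160^0.25 = 0.01902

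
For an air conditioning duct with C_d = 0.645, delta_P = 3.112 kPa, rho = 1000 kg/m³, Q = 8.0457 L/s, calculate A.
Formula: Q = C_d A \sqrt{\frac{2 \Delta P}{\rho}}
Substituting knowns: 8.0457 = 0.645·A·√(2·(3.112·1000)/1000)·1000
Solving for A: A = (8.0457/1000)/(0.645·√(2·(3.112·1000)/1000)) = 0.005 m²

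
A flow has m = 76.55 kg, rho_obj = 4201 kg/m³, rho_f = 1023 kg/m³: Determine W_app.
Formula: W_{app} = mg\left(1 - \frac{\rho_f}{\rho_{obj}}\right)
W_app = 76.55·9.81·(1 − 1023/4201) = 568.1 N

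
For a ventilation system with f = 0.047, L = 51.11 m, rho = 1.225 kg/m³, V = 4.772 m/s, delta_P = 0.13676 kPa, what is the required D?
Formula: \Delta P = f \frac{L}{D} \frac{\rho V^2}{2}
Substituting knowns: 0.13676 = 0.047·(51.11/D)·0.5·1.225·4.772²/1000
Solving for D: D = 0.047·51.11·0.5·1.225·4.772²/(0.13676·1000) = 0.245 m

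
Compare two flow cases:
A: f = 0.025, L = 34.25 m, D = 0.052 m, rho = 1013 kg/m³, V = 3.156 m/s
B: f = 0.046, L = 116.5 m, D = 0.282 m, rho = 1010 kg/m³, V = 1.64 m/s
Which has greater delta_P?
delta_P(A) = 83.07 kPa, delta_P(B) = 25.81 kPa. Answer: A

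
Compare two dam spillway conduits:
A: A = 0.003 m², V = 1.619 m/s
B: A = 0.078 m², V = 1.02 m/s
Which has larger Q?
Q(A) = 4.857 L/s, Q(B) = 79.56 L/s. Answer: B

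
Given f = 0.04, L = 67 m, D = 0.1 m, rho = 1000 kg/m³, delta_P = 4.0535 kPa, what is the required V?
Formula: \Delta P = f \frac{L}{D} \frac{\rho V^2}{2}
Substituting knowns: 4.0535 = 0.04·(67/0.1)·0.5·1000·V²/1000
Solving for V: V = √((4.0535·1000)/(0.04·(67/0.1)·0.5·1000)) = 0.55 m/s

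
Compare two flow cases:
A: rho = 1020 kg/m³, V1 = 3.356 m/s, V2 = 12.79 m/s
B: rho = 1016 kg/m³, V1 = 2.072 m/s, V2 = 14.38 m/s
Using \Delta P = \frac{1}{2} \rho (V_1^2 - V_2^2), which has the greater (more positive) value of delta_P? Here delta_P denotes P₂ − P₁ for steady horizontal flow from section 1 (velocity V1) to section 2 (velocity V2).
delta_P(A) = -77.68 kPa, delta_P(B) = -102.9 kPa. Answer: A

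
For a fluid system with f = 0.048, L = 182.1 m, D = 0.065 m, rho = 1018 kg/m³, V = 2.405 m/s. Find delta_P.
Formula: \Delta P = f \frac{L}{D} \frac{\rho V^2}{2}
delta_P = 0.048·(182.1/0.065)·0.5·1018·2.405²/1000 = 395.9 kPa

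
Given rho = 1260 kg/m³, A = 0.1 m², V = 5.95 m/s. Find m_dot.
Formula: \dot{m} = \rho A V
m_dot = 1260·0.1·5.95 = 749.7 kg/s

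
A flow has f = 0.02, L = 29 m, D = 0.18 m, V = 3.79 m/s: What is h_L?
Formula: h_L = f \frac{L}{D} \frac{V^2}{2g}
h_L = 0.02·(29/0.18)·3.79²/(2·9.81) = 2.359 m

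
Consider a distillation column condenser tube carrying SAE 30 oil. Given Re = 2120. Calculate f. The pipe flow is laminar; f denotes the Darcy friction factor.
Formula: f = \frac{64}{Re}
f = 64/2120 = 0.03019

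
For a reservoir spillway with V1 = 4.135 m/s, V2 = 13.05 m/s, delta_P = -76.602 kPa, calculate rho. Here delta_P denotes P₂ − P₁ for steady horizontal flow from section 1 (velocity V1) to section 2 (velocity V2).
Formula: \Delta P = \frac{1}{2} \rho (V_1^2 - V_2^2)
Substituting knowns: -76.602 = 0.5·rho·(4.135² − 13.05²)/1000
Solving for rho: rho = 2·(-76.602·1000)/(4.135² − 13.05²) = 1000 kg/m³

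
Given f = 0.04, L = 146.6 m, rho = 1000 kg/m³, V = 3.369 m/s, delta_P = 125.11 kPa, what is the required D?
Formula: \Delta P = f \frac{L}{D} \frac{\rho V^2}{2}
Substituting knowns: 125.11 = 0.04·(146.6/D)·0.5·1000·3.369²/1000
Solving for D: D = 0.04·146.6·0.5·1000·3.369²/(125.11·1000) = 0.266 m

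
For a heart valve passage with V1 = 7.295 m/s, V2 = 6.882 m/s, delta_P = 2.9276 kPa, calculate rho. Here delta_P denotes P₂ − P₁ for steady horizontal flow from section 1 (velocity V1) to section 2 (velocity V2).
Formula: \Delta P = \frac{1}{2} \rho (V_1^2 - V_2^2)
Substituting knowns: 2.9276 = 0.5·rho·(7.295² − 6.882²)/1000
Solving for rho: rho = 2·(2.9276·1000)/(7.295² − 6.882²) = 1000 kg/m³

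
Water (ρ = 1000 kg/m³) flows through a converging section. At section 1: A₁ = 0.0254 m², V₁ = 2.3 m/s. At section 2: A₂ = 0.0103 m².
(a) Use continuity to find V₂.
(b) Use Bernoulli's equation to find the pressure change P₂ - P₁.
(a) Continuity: A₁V₁=A₂V₂ -> V₂=A₁V₁/A₂=0.0254*2.3/0.0103=5.67 m/s
(b) Bernoulli: P₂-P₁=0.5*rho*(V₁^2-V₂^2)/1000=0.5*1000*(2.3^2-5.67^2)/1000=-13.43 kPa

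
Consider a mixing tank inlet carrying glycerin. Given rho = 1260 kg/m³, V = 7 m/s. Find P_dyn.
Formula: P_{dyn} = \frac{1}{2} \rho V^2
P_dyn = 0.5·1260·7²/1000 = 30.87 kPa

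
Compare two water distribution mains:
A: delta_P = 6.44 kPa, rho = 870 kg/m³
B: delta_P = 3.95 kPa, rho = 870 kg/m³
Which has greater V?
V(A) = 3.848 m/s, V(B) = 3.013 m/s. Answer: A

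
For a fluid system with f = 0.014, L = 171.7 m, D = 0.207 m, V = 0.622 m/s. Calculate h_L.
Formula: h_L = f \frac{L}{D} \frac{V^2}{2g}
h_L = 0.014·(171.7/0.207)·0.622²/(2·9.81) = 0.229 m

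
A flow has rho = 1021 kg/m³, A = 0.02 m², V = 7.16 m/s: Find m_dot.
Formula: \dot{m} = \rho A V
m_dot = 1021·0.02·7.16 = 146.2 kg/s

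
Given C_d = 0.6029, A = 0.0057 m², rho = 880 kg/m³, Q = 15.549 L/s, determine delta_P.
Formula: Q = C_d A \sqrt{\frac{2 \Delta P}{\rho}}
Substituting knowns: 15.549 = 0.6029·0.0057·√(2·(delta_P·1000)/880)·1000
Solving for delta_P: delta_P = ((15.549/1000)/(0.6029·0.0057))²·880/2/1000 = 9.008 kPa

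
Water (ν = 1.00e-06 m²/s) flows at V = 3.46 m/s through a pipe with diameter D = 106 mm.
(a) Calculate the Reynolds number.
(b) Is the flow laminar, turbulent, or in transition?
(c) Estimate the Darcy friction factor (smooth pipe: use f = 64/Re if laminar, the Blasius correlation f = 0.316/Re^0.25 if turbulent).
(a) Re = V·D/ν = 3.46·0.106/1.00e-06 = 366760
(b) Flow regime: turbulent (Re > 4000)
(c) Friction factor: f = 0.316/Re^0.25 = 0.316/366760^0.25 = 0.01284 (Blasius is strictly valid for Re ≲ 1e5; used here as the smooth-pipe estimate the problem specifies)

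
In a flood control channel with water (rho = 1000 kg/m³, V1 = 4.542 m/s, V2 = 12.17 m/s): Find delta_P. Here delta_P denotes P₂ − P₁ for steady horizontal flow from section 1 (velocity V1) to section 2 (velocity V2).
Formula: \Delta P = \frac{1}{2} \rho (V_1^2 - V_2^2)
delta_P = 0.5·1000·(4.542² − 12.17²)/1000 = -63.74 kPa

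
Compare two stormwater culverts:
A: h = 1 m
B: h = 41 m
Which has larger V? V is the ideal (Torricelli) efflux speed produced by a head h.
V(A) = 4.429 m/s, V(B) = 28.36 m/s. Answer: B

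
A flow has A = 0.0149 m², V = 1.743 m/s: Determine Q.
Formula: Q = A V
Q = 0.0149·1.743·1000 = 25.97 L/s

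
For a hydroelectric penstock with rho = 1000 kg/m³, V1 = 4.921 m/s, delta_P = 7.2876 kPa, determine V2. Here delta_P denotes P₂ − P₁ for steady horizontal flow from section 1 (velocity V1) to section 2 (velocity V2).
Formula: \Delta P = \frac{1}{2} \rho (V_1^2 - V_2^2)
Substituting knowns: 7.2876 = 0.5·1000·(4.921² − V2²)/1000
Solving for V2: V2 = √(4.921² − 2·(7.2876·1000)/1000) = 3.105 m/s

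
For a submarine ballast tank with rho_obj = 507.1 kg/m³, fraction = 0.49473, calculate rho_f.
Formula: f_{sub} = \frac{\rho_{obj}}{\rho_f}
Substituting knowns: 0.49473 = 507.1/rho_f
Solving for rho_f: rho_f = 507.1/0.49473 = 1025 kg/m³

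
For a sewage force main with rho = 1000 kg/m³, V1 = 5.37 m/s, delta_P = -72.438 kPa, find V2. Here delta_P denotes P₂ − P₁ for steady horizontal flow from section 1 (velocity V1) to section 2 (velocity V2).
Formula: \Delta P = \frac{1}{2} \rho (V_1^2 - V_2^2)
Substituting knowns: -72.438 = 0.5·1000·(5.37² − V2²)/1000
Solving for V2: V2 = √(5.37² − 2·(-72.438·1000)/1000) = 13.18 m/s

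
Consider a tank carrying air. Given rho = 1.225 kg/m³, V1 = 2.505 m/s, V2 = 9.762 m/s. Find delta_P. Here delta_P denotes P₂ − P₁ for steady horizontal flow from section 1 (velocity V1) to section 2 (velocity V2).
Formula: \Delta P = \frac{1}{2} \rho (V_1^2 - V_2^2)
delta_P = 0.5·1.225·(2.505² − 9.762²)/1000 = -0.05453 kPa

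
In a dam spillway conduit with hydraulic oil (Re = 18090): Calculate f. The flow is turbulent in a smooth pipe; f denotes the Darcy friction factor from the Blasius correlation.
Formula: f = \frac{0.316}{Re^{0.25}}
f = 0.316/18090^0.25 = 0.02725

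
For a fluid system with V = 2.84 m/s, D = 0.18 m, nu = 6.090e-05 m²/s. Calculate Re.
Formula: Re = \frac{V D}{\nu}
Re = 2.84·0.18/6.090e-05 = 8394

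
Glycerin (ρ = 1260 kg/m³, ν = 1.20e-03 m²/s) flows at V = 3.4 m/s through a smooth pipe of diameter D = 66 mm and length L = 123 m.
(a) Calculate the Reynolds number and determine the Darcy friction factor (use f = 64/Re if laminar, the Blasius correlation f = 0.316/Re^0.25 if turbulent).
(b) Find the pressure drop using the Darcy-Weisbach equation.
(a) Re = V·D/ν = 3.4·0.066/1.20e-03 = 187 → laminar (Re < 2300); f = 64/Re = 64/187 = 0.34225
(b) Darcy-Weisbach: ΔP = f·(L/D)·½ρV²/1000 = 0.34225·(123/0.066)·½·1260·3.4²/1000 = 4645 kPa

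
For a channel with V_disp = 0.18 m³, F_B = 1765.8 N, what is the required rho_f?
Formula: F_B = \rho_f g V_{disp}
Substituting knowns: 1765.8 = rho_f·9.81·0.18
Solving for rho_f: rho_f = 1765.8/(9.81·0.18) = 1000 kg/m³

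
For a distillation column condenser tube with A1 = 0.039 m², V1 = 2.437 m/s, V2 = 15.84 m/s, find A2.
Formula: V_2 = \frac{A_1 V_1}{A_2}
Substituting knowns: 15.84 = 0.039·2.437/A2
Solving for A2: A2 = 0.039·2.437/15.84 = 0.006 m²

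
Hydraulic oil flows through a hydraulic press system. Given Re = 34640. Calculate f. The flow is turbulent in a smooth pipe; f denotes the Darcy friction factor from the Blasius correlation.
Formula: f = \frac{0.316}{Re^{0.25}}
f = 0.316/34640^0.25 = 0.02316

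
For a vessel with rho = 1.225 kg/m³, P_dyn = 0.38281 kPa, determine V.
Formula: P_{dyn} = \frac{1}{2} \rho V^2
Substituting knowns: 0.38281 = 0.5·1.225·V²/1000
Solving for V: V = √(2·(0.38281·1000)/1.225) = 25 m/s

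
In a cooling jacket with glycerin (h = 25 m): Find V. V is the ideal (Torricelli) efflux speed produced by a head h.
Formula: V = \sqrt{2 g h}
V = √(2·9.81·25) = 22.15 m/s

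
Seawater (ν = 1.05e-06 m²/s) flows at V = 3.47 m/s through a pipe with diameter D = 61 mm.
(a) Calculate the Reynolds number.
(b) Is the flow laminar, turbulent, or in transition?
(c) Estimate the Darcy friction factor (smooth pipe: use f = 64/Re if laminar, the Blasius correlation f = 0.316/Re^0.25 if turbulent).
(a) Re = V·D/ν = 3.47·0.061/1.05e-06 = 201590
(b) Flow regime: turbulent (Re > 4000)
(c) Friction factor: f = 0.316/Re^0.25 = 0.316/201590^0.25 = 0.01491 (Blasius is strictly valid for Re ≲ 1e5; used here as the smooth-pipe estimate the problem specifies)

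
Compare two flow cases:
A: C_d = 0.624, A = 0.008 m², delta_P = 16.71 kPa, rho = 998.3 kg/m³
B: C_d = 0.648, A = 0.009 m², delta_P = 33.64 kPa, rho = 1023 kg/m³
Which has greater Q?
Q(A) = 28.88 L/s, Q(B) = 47.3 L/s. Answer: B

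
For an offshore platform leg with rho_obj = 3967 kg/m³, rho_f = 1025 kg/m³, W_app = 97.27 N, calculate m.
Formula: W_{app} = mg\left(1 - \frac{\rho_f}{\rho_{obj}}\right)
Substituting knowns: 97.27 = m·9.81·(1 − 1025/3967)
Solving for m: m = 97.27/(9.81·(1 − 1025/3967)) = 13.37 kg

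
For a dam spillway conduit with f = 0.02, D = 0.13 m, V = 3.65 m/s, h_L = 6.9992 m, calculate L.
Formula: h_L = f \frac{L}{D} \frac{V^2}{2g}
Substituting knowns: 6.9992 = 0.02·(L/0.13)·3.65²/(2·9.81)
Solving for L: L = 6.9992·2·9.81·0.13/(0.02·3.65²) = 67 m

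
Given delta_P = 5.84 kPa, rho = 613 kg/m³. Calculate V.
Formula: V = \sqrt{\frac{2 \Delta P}{\rho}}
V = √(2·(5.84·1000)/613) = 4.365 m/s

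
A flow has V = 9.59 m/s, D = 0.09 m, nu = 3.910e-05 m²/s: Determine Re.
Formula: Re = \frac{V D}{\nu}
Re = 9.59·0.09/3.910e-05 = 22074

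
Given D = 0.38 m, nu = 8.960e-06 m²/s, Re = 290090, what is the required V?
Formula: Re = \frac{V D}{\nu}
Substituting knowns: 290090 = V·0.38/8.960e-06
Solving for V: V = 290090·8.960e-06/0.38 = 6.84 m/s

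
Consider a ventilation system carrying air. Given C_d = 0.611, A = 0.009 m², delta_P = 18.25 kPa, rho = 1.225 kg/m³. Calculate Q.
Formula: Q = C_d A \sqrt{\frac{2 \Delta P}{\rho}}
Q = 0.611·0.009·√(2·(18.25·1000)/1.225)·1000 = 949.2 L/s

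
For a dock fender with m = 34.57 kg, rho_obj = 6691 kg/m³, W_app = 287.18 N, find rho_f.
Formula: W_{app} = mg\left(1 - \frac{\rho_f}{\rho_{obj}}\right)
Substituting knowns: 287.18 = 34.57·9.81·(1 − rho_f/6691)
Solving for rho_f: rho_f = 6691·(1 − 287.18/(34.57·9.81)) = 1025 kg/m³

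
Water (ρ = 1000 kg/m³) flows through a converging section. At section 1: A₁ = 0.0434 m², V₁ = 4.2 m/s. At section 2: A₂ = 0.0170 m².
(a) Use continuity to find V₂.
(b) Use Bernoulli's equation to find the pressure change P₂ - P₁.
(a) Continuity: A₁V₁=A₂V₂ -> V₂=A₁V₁/A₂=0.0434*4.2/0.0170=10.72 m/s
(b) Bernoulli: P₂-P₁=0.5*rho*(V₁^2-V₂^2)/1000=0.5*1000*(4.2^2-10.72^2)/1000=-48.64 kPa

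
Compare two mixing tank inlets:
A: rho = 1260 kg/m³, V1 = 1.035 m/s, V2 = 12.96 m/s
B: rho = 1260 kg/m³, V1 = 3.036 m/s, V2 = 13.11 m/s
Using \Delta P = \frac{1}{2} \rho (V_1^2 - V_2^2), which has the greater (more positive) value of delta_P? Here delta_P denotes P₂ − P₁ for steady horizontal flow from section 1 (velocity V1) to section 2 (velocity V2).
delta_P(A) = -105.1 kPa, delta_P(B) = -102.5 kPa. Answer: B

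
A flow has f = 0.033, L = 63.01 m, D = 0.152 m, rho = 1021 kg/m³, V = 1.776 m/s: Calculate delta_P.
Formula: \Delta P = f \frac{L}{D} \frac{\rho V^2}{2}
delta_P = 0.033·(63.01/0.152)·0.5·1021·1.776²/1000 = 22.03 kPa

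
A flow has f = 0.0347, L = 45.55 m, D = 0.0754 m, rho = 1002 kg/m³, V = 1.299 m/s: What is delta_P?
Formula: \Delta P = f \frac{L}{D} \frac{\rho V^2}{2}
delta_P = 0.0347·(45.55/0.0754)·0.5·1002·1.299²/1000 = 17.72 kPa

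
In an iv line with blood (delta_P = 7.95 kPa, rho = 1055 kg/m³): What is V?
Formula: V = \sqrt{\frac{2 \Delta P}{\rho}}
V = √(2·(7.95·1000)/1055) = 3.882 m/s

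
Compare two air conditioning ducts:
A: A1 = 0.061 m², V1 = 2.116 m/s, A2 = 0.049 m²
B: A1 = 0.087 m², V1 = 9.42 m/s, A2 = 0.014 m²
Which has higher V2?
V2(A) = 2.634 m/s, V2(B) = 58.54 m/s. Answer: B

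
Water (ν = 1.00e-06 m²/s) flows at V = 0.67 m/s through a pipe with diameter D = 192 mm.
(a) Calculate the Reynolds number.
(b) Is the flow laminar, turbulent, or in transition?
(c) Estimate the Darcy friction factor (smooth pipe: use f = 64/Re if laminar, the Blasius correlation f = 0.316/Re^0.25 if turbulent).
(a) Re = V·D/ν = 0.67·0.192/1.00e-06 = 128640
(b) Flow regime: turbulent (Re > 4000)
(c) Friction factor: f = 0.316/Re^0.25 = 0.316/128640^0.25 = 0.01669 (Blasius is strictly valid for Re ≲ 1e5; used here as the smooth-pipe estimate the problem specifies)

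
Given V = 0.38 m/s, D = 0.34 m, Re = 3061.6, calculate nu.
Formula: Re = \frac{V D}{\nu}
Substituting knowns: 3061.6 = 0.38·0.34/nu
Solving for nu: nu = 0.38·0.34/3061.6 = 4.220e-05 m²/s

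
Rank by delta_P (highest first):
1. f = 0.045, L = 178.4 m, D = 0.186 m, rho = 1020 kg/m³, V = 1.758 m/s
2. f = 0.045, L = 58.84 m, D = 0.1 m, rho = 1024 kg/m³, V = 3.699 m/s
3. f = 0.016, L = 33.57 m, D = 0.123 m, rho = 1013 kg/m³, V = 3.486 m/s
Case 1: delta_P = 68.03 kPa
Case 2: delta_P = 185.5 kPa
Case 3: delta_P = 26.88 kPa
Ranking (highest first): 2, 1, 3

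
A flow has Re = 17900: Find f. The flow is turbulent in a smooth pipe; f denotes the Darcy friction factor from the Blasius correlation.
Formula: f = \frac{0.316}{Re^{0.25}}
f = 0.316/17900^0.25 = 0.02732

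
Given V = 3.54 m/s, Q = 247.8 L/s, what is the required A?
Formula: Q = A V
Substituting knowns: 247.8 = A·3.54·1000
Solving for A: A = (247.8/1000)/3.54 = 0.07 m²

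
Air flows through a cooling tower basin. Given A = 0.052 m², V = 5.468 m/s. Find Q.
Formula: Q = A V
Q = 0.052·5.468·1000 = 284.3 L/s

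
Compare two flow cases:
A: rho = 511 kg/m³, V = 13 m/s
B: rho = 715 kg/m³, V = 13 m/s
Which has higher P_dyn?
P_dyn(A) = 43.18 kPa, P_dyn(B) = 60.42 kPa. Answer: B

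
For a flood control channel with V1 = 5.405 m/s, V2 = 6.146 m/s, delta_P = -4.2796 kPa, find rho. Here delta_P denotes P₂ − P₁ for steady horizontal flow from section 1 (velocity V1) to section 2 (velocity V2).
Formula: \Delta P = \frac{1}{2} \rho (V_1^2 - V_2^2)
Substituting knowns: -4.2796 = 0.5·rho·(5.405² − 6.146²)/1000
Solving for rho: rho = 2·(-4.2796·1000)/(5.405² − 6.146²) = 1000 kg/m³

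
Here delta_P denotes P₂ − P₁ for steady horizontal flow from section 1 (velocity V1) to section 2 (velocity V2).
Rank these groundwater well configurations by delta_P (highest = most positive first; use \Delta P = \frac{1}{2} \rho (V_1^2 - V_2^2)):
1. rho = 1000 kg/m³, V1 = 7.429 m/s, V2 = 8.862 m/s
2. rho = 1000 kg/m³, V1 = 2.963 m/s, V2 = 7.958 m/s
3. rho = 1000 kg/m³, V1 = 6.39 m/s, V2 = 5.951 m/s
Case 1: delta_P = -11.67 kPa
Case 2: delta_P = -27.28 kPa
Case 3: delta_P = 2.709 kPa
Ranking (highest first): 3, 1, 2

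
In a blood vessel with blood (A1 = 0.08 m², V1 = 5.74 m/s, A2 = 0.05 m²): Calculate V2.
Formula: V_2 = \frac{A_1 V_1}{A_2}
V2 = 0.08·5.74/0.05 = 9.184 m/s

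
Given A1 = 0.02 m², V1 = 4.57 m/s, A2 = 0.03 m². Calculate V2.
Formula: V_2 = \frac{A_1 V_1}{A_2}
V2 = 0.02·4.57/0.03 = 3.047 m/s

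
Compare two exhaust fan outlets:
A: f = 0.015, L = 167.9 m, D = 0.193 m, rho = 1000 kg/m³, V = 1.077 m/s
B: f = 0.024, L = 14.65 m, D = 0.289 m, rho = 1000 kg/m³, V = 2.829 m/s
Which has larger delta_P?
delta_P(A) = 7.568 kPa, delta_P(B) = 4.868 kPa. Answer: A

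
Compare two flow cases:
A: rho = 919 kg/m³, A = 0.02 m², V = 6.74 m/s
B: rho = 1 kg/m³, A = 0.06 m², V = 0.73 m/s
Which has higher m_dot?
m_dot(A) = 123.9 kg/s, m_dot(B) = 0.0438 kg/s. Answer: A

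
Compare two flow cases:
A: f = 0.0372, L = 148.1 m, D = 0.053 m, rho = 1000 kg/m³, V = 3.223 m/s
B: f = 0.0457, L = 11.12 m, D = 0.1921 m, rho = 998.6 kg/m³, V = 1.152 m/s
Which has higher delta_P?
delta_P(A) = 539.9 kPa, delta_P(B) = 1.753 kPa. Answer: A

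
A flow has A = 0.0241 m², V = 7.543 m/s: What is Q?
Formula: Q = A V
Q = 0.0241·7.543·1000 = 181.8 L/s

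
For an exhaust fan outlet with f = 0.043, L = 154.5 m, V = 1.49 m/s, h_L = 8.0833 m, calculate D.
Formula: h_L = f \frac{L}{D} \frac{V^2}{2g}
Substituting knowns: 8.0833 = 0.043·(154.5/D)·1.49²/(2·9.81)
Solving for D: D = 0.043·154.5·1.49²/(2·9.81·8.0833) = 0.093 m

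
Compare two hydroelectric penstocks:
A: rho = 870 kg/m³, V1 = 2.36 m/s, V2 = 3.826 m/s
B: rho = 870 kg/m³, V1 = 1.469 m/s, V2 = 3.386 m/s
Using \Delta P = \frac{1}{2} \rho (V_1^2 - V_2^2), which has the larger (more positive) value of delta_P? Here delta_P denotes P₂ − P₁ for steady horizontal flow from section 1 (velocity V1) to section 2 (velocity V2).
delta_P(A) = -3.945 kPa, delta_P(B) = -4.049 kPa. Answer: A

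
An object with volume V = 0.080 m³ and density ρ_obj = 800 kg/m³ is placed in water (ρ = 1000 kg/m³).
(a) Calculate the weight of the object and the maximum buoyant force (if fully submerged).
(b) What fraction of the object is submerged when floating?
(a) W=rho_obj*g*V=800*9.81*0.080=627.8 N; F_B(max)=rho*g*V=1000*9.81*0.080=784.8 N
(b) Floating fraction=rho_obj/rho=800/1000=0.800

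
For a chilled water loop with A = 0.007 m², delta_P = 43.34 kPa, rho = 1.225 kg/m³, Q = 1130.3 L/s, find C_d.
Formula: Q = C_d A \sqrt{\frac{2 \Delta P}{\rho}}
Substituting knowns: 1130.3 = C_d·0.007·√(2·(43.34·1000)/1.225)·1000
Solving for C_d: C_d = (1130.3/1000)/(0.007·√(2·(43.34·1000)/1.225)) = 0.607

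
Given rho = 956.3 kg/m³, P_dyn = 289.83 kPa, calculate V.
Formula: P_{dyn} = \frac{1}{2} \rho V^2
Substituting knowns: 289.83 = 0.5·956.3·V²/1000
Solving for V: V = √(2·(289.83·1000)/956.3) = 24.62 m/s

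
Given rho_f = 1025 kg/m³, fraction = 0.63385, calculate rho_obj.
Formula: f_{sub} = \frac{\rho_{obj}}{\rho_f}
Substituting knowns: 0.63385 = rho_obj/1025
Solving for rho_obj: rho_obj = 0.63385·1025 = 649.7 kg/m³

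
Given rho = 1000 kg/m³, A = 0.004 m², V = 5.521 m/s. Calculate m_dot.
Formula: \dot{m} = \rho A V
m_dot = 1000·0.004·5.521 = 22.08 kg/s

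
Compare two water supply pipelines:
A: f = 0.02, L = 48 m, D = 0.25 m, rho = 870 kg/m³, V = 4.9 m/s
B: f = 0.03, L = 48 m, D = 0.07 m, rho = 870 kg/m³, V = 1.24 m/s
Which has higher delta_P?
delta_P(A) = 40.11 kPa, delta_P(B) = 13.76 kPa. Answer: A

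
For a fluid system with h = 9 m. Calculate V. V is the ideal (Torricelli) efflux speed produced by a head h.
Formula: V = \sqrt{2 g h}
V = √(2·9.81·9) = 13.29 m/s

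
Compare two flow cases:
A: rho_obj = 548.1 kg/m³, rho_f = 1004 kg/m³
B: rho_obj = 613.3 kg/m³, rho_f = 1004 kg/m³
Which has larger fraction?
fraction(A) = 0.5459, fraction(B) = 0.6109. Answer: B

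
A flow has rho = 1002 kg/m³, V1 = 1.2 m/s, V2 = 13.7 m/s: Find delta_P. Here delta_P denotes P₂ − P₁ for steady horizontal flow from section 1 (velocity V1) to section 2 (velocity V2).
Formula: \Delta P = \frac{1}{2} \rho (V_1^2 - V_2^2)
delta_P = 0.5·1002·(1.2² − 13.7²)/1000 = -93.31 kPa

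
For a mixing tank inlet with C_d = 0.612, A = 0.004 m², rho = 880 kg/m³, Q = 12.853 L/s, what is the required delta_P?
Formula: Q = C_d A \sqrt{\frac{2 \Delta P}{\rho}}
Substituting knowns: 12.853 = 0.612·0.004·√(2·(delta_P·1000)/880)·1000
Solving for delta_P: delta_P = ((12.853/1000)/(0.612·0.004))²·880/2/1000 = 12.13 kPa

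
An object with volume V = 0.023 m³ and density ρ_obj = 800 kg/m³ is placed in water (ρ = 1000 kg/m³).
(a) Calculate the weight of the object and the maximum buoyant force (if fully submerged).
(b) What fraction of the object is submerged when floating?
(a) W=rho_obj*g*V=800*9.81*0.023=180.5 N; F_B(max)=rho*g*V=1000*9.81*0.023=225.6 N
(b) Floating fraction=rho_obj/rho=800/1000=0.800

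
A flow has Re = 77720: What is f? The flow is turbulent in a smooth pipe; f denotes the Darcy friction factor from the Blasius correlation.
Formula: f = \frac{0.316}{Re^{0.25}}
f = 0.316/77720^0.25 = 0.01893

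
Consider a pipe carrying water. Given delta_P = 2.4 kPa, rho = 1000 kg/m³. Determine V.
Formula: V = \sqrt{\frac{2 \Delta P}{\rho}}
V = √(2·(2.4·1000)/1000) = 2.191 m/s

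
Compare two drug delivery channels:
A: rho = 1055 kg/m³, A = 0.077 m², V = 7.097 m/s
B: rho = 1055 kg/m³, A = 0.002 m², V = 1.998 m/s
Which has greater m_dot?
m_dot(A) = 576.5 kg/s, m_dot(B) = 4.216 kg/s. Answer: A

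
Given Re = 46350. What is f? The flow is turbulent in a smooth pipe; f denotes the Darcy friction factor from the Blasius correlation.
Formula: f = \frac{0.316}{Re^{0.25}}
f = 0.316/46350^0.25 = 0.02154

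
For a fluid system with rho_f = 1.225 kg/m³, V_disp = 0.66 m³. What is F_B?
Formula: F_B = \rho_f g V_{disp}
F_B = 1.225·9.81·0.66 = 7.931 N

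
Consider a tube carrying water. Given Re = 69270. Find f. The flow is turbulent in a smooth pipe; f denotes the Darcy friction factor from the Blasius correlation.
Formula: f = \frac{0.316}{Re^{0.25}}
f = 0.316/69270^0.25 = 0.01948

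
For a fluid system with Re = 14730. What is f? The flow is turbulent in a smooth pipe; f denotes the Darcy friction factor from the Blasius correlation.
Formula: f = \frac{0.316}{Re^{0.25}}
f = 0.316/14730^0.25 = 0.02868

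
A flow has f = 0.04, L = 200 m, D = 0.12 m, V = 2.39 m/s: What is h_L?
Formula: h_L = f \frac{L}{D} \frac{V^2}{2g}
h_L = 0.04·(200/0.12)·2.39²/(2·9.81) = 19.41 m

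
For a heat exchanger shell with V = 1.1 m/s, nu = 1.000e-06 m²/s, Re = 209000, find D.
Formula: Re = \frac{V D}{\nu}
Substituting knowns: 209000 = 1.1·D/1.000e-06
Solving for D: D = 209000·1.000e-06/1.1 = 0.19 m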